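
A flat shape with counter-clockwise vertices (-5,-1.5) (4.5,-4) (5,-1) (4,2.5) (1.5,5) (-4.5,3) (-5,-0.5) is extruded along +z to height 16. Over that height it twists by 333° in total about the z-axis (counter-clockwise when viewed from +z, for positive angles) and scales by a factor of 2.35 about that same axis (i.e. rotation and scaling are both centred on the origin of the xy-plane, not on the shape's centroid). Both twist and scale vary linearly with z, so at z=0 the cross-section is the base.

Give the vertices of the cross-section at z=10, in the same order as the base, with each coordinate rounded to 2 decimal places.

Cross-section at z=10: (6.83,6.78) (-10.79,2.59) (-9.00,-2.72) (-4.33,-7.54) (1.91,-9.43) (9.92,-0.97) (7.70,5.16)

t = z/height = 10/16 = 0.625
s = 1 + (scale-1)·z/height = 1 + (2.35-1)·10/16 = 1.843750
θ = twist·z/height = 333°·10/16 = 208.1250° = 3.632467 rad
cos θ = -0.881921, sin θ = -0.471397 (intermediates below are computed at full precision and shown rounded to 5 d.p.)
v1: (-5,-1.5) → rotate → (3.70251,3.67987) → ×s → (6.82651,6.78475) → (6.83,6.78)
v2: (4.5,-4) → rotate → (-5.85423,1.40640) → ×s → (-10.79374,2.59305) → (-10.79,2.59)
v3: (5,-1) → rotate → (-4.88100,-1.47506) → ×s → (-8.99935,-2.71965) → (-9.00,-2.72)
v4: (4,2.5) → rotate → (-2.34919,-4.09039) → ×s → (-4.33132,-7.54166) → (-4.33,-7.54)
v5: (1.5,5) → rotate → (1.03410,-5.11670) → ×s → (1.90663,-9.43392) → (1.91,-9.43)
v6: (-4.5,3) → rotate → (5.38284,-0.52448) → ×s → (9.92460,-0.96701) → (9.92,-0.97)
v7: (-5,-0.5) → rotate → (4.17391,2.79794) → ×s → (7.69564,5.15871) → (7.70,5.16)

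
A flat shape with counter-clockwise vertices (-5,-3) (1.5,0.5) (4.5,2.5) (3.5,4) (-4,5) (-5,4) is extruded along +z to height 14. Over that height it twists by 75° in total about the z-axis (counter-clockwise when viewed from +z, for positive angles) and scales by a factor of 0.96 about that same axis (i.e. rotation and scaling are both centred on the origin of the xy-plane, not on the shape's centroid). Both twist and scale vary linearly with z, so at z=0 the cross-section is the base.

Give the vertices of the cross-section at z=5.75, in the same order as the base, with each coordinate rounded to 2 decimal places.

Cross-section at z=5.75: (-2.71,-5.05) (1.02,1.18) (2.54,4.38) (0.94,5.14) (-5.90,2.21) (-6.24,0.86)

t = z/height = 5.75/14 = 0.410714
s = 1 + (scale-1)·z/height = 1 + (0.96-1)·5.75/14 = 0.983571
θ = twist·z/height = 75°·5.75/14 = 30.8036° = 0.537624 rad
cos θ = 0.858928, sin θ = 0.512096 (intermediates below are computed at full precision and shown rounded to 5 d.p.)
v1: (-5,-3) → rotate → (-2.75835,-5.13727) → ×s → (-2.71303,-5.05287) → (-2.71,-5.05)
v2: (1.5,0.5) → rotate → (1.03234,1.19761) → ×s → (1.01538,1.17793) → (1.02,1.18)
v3: (4.5,2.5) → rotate → (2.58493,4.45175) → ×s → (2.54247,4.37862) → (2.54,4.38)
v4: (3.5,4) → rotate → (0.95786,5.22805) → ×s → (0.94213,5.14216) → (0.94,5.14)
v5: (-4,5) → rotate → (-5.99619,2.24625) → ×s → (-5.89769,2.20935) → (-5.90,2.21)
v6: (-5,4) → rotate → (-6.34303,0.87523) → ×s → (-6.23882,0.86085) → (-6.24,0.86)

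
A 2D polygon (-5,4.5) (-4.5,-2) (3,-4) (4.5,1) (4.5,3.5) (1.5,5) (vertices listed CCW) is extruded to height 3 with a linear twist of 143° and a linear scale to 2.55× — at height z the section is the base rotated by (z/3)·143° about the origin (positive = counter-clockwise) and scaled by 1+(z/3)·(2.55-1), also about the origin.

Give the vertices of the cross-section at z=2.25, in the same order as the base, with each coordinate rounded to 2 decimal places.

t = z/height = 2.25/3 = 0.75
s = 1 + (scale-1)·z/height = 1 + (2.55-1)·2.25/3 = 2.162500
θ = twist·z/height = 143°·2.25/3 = 107.2500° = 1.871866 rad
cos θ = -0.296542, sin θ = 0.955020 (intermediates below are computed at full precision and shown rounded to 5 d.p.)
v1: (-5,4.5) → rotate → (-2.81488,-6.10954) → ×s → (-6.08718,-13.21187) → (-6.09,-13.21)
v2: (-4.5,-2) → rotate → (3.24448,-3.70451) → ×s → (7.01618,-8.01100) → (7.02,-8.01)
v3: (3,-4) → rotate → (2.93046,4.05123) → ×s → (6.33711,8.76078) → (6.34,8.76)
v4: (4.5,1) → rotate → (-2.28946,4.00105) → ×s → (-4.95095,8.65227) → (-4.95,8.65)
v5: (4.5,3.5) → rotate → (-4.67701,3.25969) → ×s → (-10.11403,7.04909) → (-10.11,7.05)
v6: (1.5,5) → rotate → (-5.21991,-0.05018) → ×s → (-11.28806,-0.10851) → (-11.29,-0.11)

Cross-section at z=2.25: (-6.09,-13.21) (7.02,-8.01) (6.34,8.76) (-4.95,8.65) (-10.11,7.05) (-11.29,-0.11)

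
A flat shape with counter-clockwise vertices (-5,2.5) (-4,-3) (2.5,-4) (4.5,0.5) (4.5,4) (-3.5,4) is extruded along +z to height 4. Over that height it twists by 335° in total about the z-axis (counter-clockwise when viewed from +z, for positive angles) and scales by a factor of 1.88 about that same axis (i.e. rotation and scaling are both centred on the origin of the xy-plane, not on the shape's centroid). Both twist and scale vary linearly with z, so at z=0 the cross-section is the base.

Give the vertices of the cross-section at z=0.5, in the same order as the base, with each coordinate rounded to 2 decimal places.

t = z/height = 0.5/4 = 0.125
s = 1 + (scale-1)·z/height = 1 + (1.88-1)·0.5/4 = 1.110000
θ = twist·z/height = 335°·0.5/4 = 41.8750° = 0.730857 rad
cos θ = 0.744603, sin θ = 0.667508 (intermediates below are computed at full precision and shown rounded to 5 d.p.)
v1: (-5,2.5) → rotate → (-5.39178,-1.47603) → ×s → (-5.98488,-1.63839) → (-5.98,-1.64)
v2: (-4,-3) → rotate → (-0.97589,-4.90384) → ×s → (-1.08324,-5.44326) → (-1.08,-5.44)
v3: (2.5,-4) → rotate → (4.53154,-1.30964) → ×s → (5.03001,-1.45370) → (5.03,-1.45)
v4: (4.5,0.5) → rotate → (3.01696,3.37609) → ×s → (3.34882,3.74746) → (3.35,3.75)
v5: (4.5,4) → rotate → (0.68068,5.98220) → ×s → (0.75556,6.64024) → (0.76,6.64)
v6: (-3.5,4) → rotate → (-5.27614,0.64213) → ×s → (-5.85652,0.71277) → (-5.86,0.71)

Cross-section at z=0.5: (-5.98,-1.64) (-1.08,-5.44) (5.03,-1.45) (3.35,3.75) (0.76,6.64) (-5.86,0.71)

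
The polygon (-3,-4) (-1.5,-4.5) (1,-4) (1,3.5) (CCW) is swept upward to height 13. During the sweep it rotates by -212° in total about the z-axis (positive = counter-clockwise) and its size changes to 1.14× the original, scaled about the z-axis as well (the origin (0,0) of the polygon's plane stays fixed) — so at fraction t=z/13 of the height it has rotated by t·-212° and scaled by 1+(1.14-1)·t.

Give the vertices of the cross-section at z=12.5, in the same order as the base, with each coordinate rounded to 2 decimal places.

Cross-section at z=12.5: (4.95,2.77) (3.62,3.98) (0.80,4.61) (-2.64,-3.17)

t = z/height = 12.5/13 = 0.961538
s = 1 + (scale-1)·z/height = 1 + (1.14-1)·12.5/13 = 1.134615
θ = twist·z/height = -212°·12.5/13 = -203.8462° = -3.557787 rad
cos θ = -0.914634, sin θ = 0.404282 (intermediates below are computed at full precision and shown rounded to 5 d.p.)
v1: (-3,-4) → rotate → (4.36103,2.44569) → ×s → (4.94809,2.77492) → (4.95,2.77)
v2: (-1.5,-4.5) → rotate → (3.19122,3.50943) → ×s → (3.62081,3.98185) → (3.62,3.98)
v3: (1,-4) → rotate → (0.70249,4.06282) → ×s → (0.79706,4.60974) → (0.80,4.61)
v4: (1,3.5) → rotate → (-2.32962,-2.79694) → ×s → (-2.64322,-3.17345) → (-2.64,-3.17)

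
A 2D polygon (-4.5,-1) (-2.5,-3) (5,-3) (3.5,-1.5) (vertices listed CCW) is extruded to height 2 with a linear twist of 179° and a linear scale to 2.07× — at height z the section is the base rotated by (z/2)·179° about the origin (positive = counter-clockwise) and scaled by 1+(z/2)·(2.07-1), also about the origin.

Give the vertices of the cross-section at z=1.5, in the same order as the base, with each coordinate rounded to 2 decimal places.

t = z/height = 1.5/2 = 0.75
s = 1 + (scale-1)·z/height = 1 + (2.07-1)·1.5/2 = 1.802500
θ = twist·z/height = 179°·1.5/2 = 134.2500° = 2.343105 rad
cos θ = -0.697790, sin θ = 0.716302 (intermediates below are computed at full precision and shown rounded to 5 d.p.)
v1: (-4.5,-1) → rotate → (3.85636,-2.52557) → ×s → (6.95109,-4.55234) → (6.95,-4.55)
v2: (-2.5,-3) → rotate → (3.89338,0.30262) → ×s → (7.01782,0.54547) → (7.02,0.55)
v3: (5,-3) → rotate → (-1.34005,5.67488) → ×s → (-2.41543,10.22897) → (-2.42,10.23)
v4: (3.5,-1.5) → rotate → (-1.36781,3.55374) → ×s → (-2.46548,6.40562) → (-2.47,6.41)

Cross-section at z=1.5: (6.95,-4.55) (7.02,0.55) (-2.42,10.23) (-2.47,6.41)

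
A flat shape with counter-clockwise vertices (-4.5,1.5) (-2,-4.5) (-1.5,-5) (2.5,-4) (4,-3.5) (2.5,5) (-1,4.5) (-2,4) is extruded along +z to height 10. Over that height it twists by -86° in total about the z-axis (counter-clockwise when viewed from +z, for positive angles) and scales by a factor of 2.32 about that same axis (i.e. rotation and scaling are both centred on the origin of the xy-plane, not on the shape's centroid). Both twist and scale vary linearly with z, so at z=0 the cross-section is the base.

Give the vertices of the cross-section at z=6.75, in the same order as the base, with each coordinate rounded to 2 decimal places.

Cross-section at z=6.75: (-2.10,8.72) (-9.22,-1.29) (-9.52,-2.60) (-3.92,-8.01) (-1.61,-9.92) (10.52,0.99) (6.22,6.11) (4.42,7.21)

t = z/height = 6.75/10 = 0.675
s = 1 + (scale-1)·z/height = 1 + (2.32-1)·6.75/10 = 1.891000
θ = twist·z/height = -86°·6.75/10 = -58.0500° = -1.013164 rad
cos θ = 0.529179, sin θ = -0.848510 (intermediates below are computed at full precision and shown rounded to 5 d.p.)
v1: (-4.5,1.5) → rotate → (-1.10854,4.61206) → ×s → (-2.09625,8.72141) → (-2.10,8.72)
v2: (-2,-4.5) → rotate → (-4.87665,-0.68429) → ×s → (-9.22175,-1.29398) → (-9.22,-1.29)
v3: (-1.5,-5) → rotate → (-5.03632,-1.37313) → ×s → (-9.52368,-2.59659) → (-9.52,-2.60)
v4: (2.5,-4) → rotate → (-2.07109,-4.23799) → ×s → (-3.91644,-8.01404) → (-3.92,-8.01)
v5: (4,-3.5) → rotate → (-0.85307,-5.24617) → ×s → (-1.61315,-9.92050) → (-1.61,-9.92)
v6: (2.5,5) → rotate → (5.56550,0.52462) → ×s → (10.52436,0.99206) → (10.52,0.99)
v7: (-1,4.5) → rotate → (3.28912,3.22982) → ×s → (6.21972,6.10758) → (6.22,6.11)
v8: (-2,4) → rotate → (2.33568,3.81374) → ×s → (4.41678,7.21178) → (4.42,7.21)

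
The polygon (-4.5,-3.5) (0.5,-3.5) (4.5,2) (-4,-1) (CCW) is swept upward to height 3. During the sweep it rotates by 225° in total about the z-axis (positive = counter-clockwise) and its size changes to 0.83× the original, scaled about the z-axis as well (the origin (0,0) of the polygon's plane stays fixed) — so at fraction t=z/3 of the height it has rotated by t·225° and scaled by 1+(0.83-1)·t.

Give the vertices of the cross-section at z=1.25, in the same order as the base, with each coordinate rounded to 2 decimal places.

Cross-section at z=1.25: (3.52,-3.96) (3.21,0.68) (-2.13,4.05) (1.17,-3.65)

t = z/height = 1.25/3 = 0.416667
s = 1 + (scale-1)·z/height = 1 + (0.83-1)·1.25/3 = 0.929167
θ = twist·z/height = 225°·1.25/3 = 93.7500° = 1.636246 rad
cos θ = -0.065403, sin θ = 0.997859 (intermediates below are computed at full precision and shown rounded to 5 d.p.)
v1: (-4.5,-3.5) → rotate → (3.78682,-4.26145) → ×s → (3.51859,-3.95960) → (3.52,-3.96)
v2: (0.5,-3.5) → rotate → (3.45980,0.72784) → ×s → (3.21474,0.67629) → (3.21,0.68)
v3: (4.5,2) → rotate → (-2.29003,4.35956) → ×s → (-2.12782,4.05076) → (-2.13,4.05)
v4: (-4,-1) → rotate → (1.25947,-3.92603) → ×s → (1.17026,-3.64794) → (1.17,-3.65)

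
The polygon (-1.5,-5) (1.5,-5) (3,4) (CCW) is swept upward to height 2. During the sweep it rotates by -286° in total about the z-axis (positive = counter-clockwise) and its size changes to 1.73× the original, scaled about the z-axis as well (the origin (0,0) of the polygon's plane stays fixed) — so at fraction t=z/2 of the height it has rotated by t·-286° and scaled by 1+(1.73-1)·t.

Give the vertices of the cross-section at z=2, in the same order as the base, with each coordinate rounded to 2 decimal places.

t = z/height = 2/2 = 1
s = 1 + (scale-1)·z/height = 1 + (1.73-1)·2/2 = 1.730000
θ = twist·z/height = -286°·2/2 = -286.0000° = -4.991642 rad
cos θ = 0.275637, sin θ = 0.961262 (intermediates below are computed at full precision and shown rounded to 5 d.p.)
v1: (-1.5,-5) → rotate → (4.39285,-2.82008) → ×s → (7.59963,-4.87874) → (7.60,-4.88)
v2: (1.5,-5) → rotate → (5.21976,0.06371) → ×s → (9.03019,0.11021) → (9.03,0.11)
v3: (3,4) → rotate → (-3.01813,3.98633) → ×s → (-5.22137,6.89636) → (-5.22,6.90)

Cross-section at z=2: (7.60,-4.88) (9.03,0.11) (-5.22,6.90)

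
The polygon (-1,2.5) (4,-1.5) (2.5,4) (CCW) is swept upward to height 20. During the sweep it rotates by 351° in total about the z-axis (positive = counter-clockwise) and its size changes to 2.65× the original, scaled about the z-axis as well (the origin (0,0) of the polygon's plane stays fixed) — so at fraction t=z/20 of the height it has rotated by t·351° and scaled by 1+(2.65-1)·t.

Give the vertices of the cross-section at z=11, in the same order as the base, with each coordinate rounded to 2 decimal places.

Cross-section at z=11: (2.94,-4.21) (-8.08,1.06) (-2.92,-8.51)

t = z/height = 11/20 = 0.55
s = 1 + (scale-1)·z/height = 1 + (2.65-1)·11/20 = 1.907500
θ = twist·z/height = 351°·11/20 = 193.0500° = 3.369358 rad
cos θ = -0.974173, sin θ = -0.225801 (intermediates below are computed at full precision and shown rounded to 5 d.p.)
v1: (-1,2.5) → rotate → (1.53868,-2.20963) → ×s → (2.93503,-4.21487) → (2.94,-4.21)
v2: (4,-1.5) → rotate → (-4.23540,0.55806) → ×s → (-8.07902,1.06449) → (-8.08,1.06)
v3: (2.5,4) → rotate → (-1.53223,-4.46120) → ×s → (-2.92273,-8.50973) → (-2.92,-8.51)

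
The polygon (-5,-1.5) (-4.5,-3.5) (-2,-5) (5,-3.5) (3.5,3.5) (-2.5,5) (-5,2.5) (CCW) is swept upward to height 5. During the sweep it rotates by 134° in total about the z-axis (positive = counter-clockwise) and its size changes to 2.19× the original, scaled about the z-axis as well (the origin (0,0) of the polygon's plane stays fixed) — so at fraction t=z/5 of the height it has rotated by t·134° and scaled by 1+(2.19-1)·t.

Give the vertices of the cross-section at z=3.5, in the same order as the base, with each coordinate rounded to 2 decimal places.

Cross-section at z=3.5: (3.35,-8.96) (6.95,-7.81) (9.39,-3.05) (5.79,9.57) (-6.83,5.98) (-8.84,-5.18) (-3.97,-9.45)

t = z/height = 3.5/5 = 0.7
s = 1 + (scale-1)·z/height = 1 + (2.19-1)·3.5/5 = 1.833000
θ = twist·z/height = 134°·3.5/5 = 93.8000° = 1.637119 rad
cos θ = -0.066274, sin θ = 0.997801 (intermediates below are computed at full precision and shown rounded to 5 d.p.)
v1: (-5,-1.5) → rotate → (1.82807,-4.88960) → ×s → (3.35086,-8.96263) → (3.35,-8.96)
v2: (-4.5,-3.5) → rotate → (3.79054,-4.25815) → ×s → (6.94806,-7.80519) → (6.95,-7.81)
v3: (-2,-5) → rotate → (5.12156,-1.66423) → ×s → (9.38781,-3.05054) → (9.39,-3.05)
v4: (5,-3.5) → rotate → (3.16094,5.22097) → ×s → (5.79400,9.57003) → (5.79,9.57)
v5: (3.5,3.5) → rotate → (-3.72426,3.26035) → ×s → (-6.82658,5.97622) → (-6.83,5.98)
v6: (-2.5,5) → rotate → (-4.82332,-2.82587) → ×s → (-8.84115,-5.17983) → (-8.84,-5.18)
v7: (-5,2.5) → rotate → (-2.16313,-5.15469) → ×s → (-3.96502,-9.44855) → (-3.97,-9.45)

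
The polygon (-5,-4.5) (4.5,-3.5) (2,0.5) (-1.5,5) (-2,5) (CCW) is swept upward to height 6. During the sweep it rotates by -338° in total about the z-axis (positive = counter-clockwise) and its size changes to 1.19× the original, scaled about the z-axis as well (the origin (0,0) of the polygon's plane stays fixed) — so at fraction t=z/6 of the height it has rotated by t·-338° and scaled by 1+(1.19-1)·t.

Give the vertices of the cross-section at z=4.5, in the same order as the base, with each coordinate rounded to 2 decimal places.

Cross-section at z=4.5: (6.55,-4.02) (2.37,6.07) (-1.20,2.03) (-4.99,-3.27) (-4.83,-3.81)

t = z/height = 4.5/6 = 0.75
s = 1 + (scale-1)·z/height = 1 + (1.19-1)·4.5/6 = 1.142500
θ = twist·z/height = -338°·4.5/6 = -253.5000° = -4.424410 rad
cos θ = -0.284015, sin θ = 0.958820 (intermediates below are computed at full precision and shown rounded to 5 d.p.)
v1: (-5,-4.5) → rotate → (5.73477,-3.51603) → ×s → (6.55197,-4.01706) → (6.55,-4.02)
v2: (4.5,-3.5) → rotate → (2.07780,5.30874) → ×s → (2.37389,6.06524) → (2.37,6.07)
v3: (2,0.5) → rotate → (-1.04744,1.77563) → ×s → (-1.19670,2.02866) → (-1.20,2.03)
v4: (-1.5,5) → rotate → (-4.36808,-2.85831) → ×s → (-4.99053,-3.26561) → (-4.99,-3.27)
v5: (-2,5) → rotate → (-4.22607,-3.33772) → ×s → (-4.82828,-3.81334) → (-4.83,-3.81)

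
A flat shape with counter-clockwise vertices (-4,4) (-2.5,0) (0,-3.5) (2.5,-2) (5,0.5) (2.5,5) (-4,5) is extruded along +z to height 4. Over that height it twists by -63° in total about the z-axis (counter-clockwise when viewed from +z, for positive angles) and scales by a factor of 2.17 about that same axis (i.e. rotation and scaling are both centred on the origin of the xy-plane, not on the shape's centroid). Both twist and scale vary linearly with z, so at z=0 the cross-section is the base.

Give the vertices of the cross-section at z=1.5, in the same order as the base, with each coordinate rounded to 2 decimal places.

t = z/height = 1.5/4 = 0.375
s = 1 + (scale-1)·z/height = 1 + (2.17-1)·1.5/4 = 1.438750
θ = twist·z/height = -63°·1.5/4 = -23.6250° = -0.412334 rad
cos θ = 0.916188, sin θ = -0.400749 (intermediates below are computed at full precision and shown rounded to 5 d.p.)
v1: (-4,4) → rotate → (-2.06176,5.26775) → ×s → (-2.96635,7.57897) → (-2.97,7.58)
v2: (-2.5,0) → rotate → (-2.29047,1.00187) → ×s → (-3.29541,1.44144) → (-3.30,1.44)
v3: (0,-3.5) → rotate → (-1.40262,-3.20666) → ×s → (-2.01802,-4.61358) → (-2.02,-4.61)
v4: (2.5,-2) → rotate → (1.48897,-2.83425) → ×s → (2.14226,-4.07777) → (2.14,-4.08)
v5: (5,0.5) → rotate → (4.78131,-1.54565) → ×s → (6.87912,-2.22380) → (6.88,-2.22)
v6: (2.5,5) → rotate → (4.29421,3.57907) → ×s → (6.17830,5.14938) → (6.18,5.15)
v7: (-4,5) → rotate → (-1.66101,6.18394) → ×s → (-2.38977,8.89714) → (-2.39,8.90)

Cross-section at z=1.5: (-2.97,7.58) (-3.30,1.44) (-2.02,-4.61) (2.14,-4.08) (6.88,-2.22) (6.18,5.15) (-2.39,8.90)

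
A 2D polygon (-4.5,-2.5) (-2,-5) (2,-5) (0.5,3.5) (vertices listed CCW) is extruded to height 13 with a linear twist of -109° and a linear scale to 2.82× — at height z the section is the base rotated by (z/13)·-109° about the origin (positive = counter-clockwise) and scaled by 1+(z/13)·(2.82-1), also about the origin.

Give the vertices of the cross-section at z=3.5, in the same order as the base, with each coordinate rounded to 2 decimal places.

Cross-section at z=3.5: (-7.67,0.04) (-6.25,-5.03) (-1.05,-7.95) (3.21,4.18)

t = z/height = 3.5/13 = 0.269231
s = 1 + (scale-1)·z/height = 1 + (2.82-1)·3.5/13 = 1.490000
θ = twist·z/height = -109°·3.5/13 = -29.3462° = -0.512187 rad
cos θ = 0.871675, sin θ = -0.490085 (intermediates below are computed at full precision and shown rounded to 5 d.p.)
v1: (-4.5,-2.5) → rotate → (-5.14775,0.02619) → ×s → (-7.67015,0.03903) → (-7.67,0.04)
v2: (-2,-5) → rotate → (-4.19377,-3.37820) → ×s → (-6.24872,-5.03352) → (-6.25,-5.03)
v3: (2,-5) → rotate → (-0.70707,-5.33854) → ×s → (-1.05354,-7.95443) → (-1.05,-7.95)
v4: (0.5,3.5) → rotate → (2.15113,2.80582) → ×s → (3.20519,4.18067) → (3.21,4.18)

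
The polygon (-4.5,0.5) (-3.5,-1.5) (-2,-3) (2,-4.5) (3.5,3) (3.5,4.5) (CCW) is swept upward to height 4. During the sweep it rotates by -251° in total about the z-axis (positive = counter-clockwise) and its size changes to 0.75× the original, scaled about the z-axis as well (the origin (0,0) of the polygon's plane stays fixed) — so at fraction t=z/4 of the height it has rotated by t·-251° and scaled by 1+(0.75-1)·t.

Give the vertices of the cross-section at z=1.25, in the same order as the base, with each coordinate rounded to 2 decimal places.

Cross-section at z=1.25: (-0.38,4.16) (-2.00,2.88) (-3.08,1.25) (-3.69,-2.64) (3.36,-2.61) (4.71,-2.33)

t = z/height = 1.25/4 = 0.3125
s = 1 + (scale-1)·z/height = 1 + (0.75-1)·1.25/4 = 0.921875
θ = twist·z/height = -251°·1.25/4 = -78.4375° = -1.368993 rad
cos θ = 0.200437, sin θ = -0.979707 (intermediates below are computed at full precision and shown rounded to 5 d.p.)
v1: (-4.5,0.5) → rotate → (-0.41211,4.50890) → ×s → (-0.37992,4.15664) → (-0.38,4.16)
v2: (-3.5,-1.5) → rotate → (-2.17109,3.12832) → ×s → (-2.00147,2.88392) → (-2.00,2.88)
v3: (-2,-3) → rotate → (-3.33999,1.35810) → ×s → (-3.07906,1.25200) → (-3.08,1.25)
v4: (2,-4.5) → rotate → (-4.00781,-2.86138) → ×s → (-3.69470,-2.63783) → (-3.69,-2.64)
v5: (3.5,3) → rotate → (3.64065,-2.82766) → ×s → (3.35622,-2.60675) → (3.36,-2.61)
v6: (3.5,4.5) → rotate → (5.11021,-2.52701) → ×s → (4.71097,-2.32959) → (4.71,-2.33)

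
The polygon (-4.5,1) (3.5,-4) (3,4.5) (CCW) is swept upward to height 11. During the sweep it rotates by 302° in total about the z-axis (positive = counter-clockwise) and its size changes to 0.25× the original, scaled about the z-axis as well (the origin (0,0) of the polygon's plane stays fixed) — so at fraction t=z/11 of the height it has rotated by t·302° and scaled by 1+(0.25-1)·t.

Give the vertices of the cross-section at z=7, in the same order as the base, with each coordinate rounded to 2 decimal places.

t = z/height = 7/11 = 0.636364
s = 1 + (scale-1)·z/height = 1 + (0.25-1)·7/11 = 0.522727
θ = twist·z/height = 302°·7/11 = 192.1818° = 3.354205 rad
cos θ = -0.977483, sin θ = -0.211015 (intermediates below are computed at full precision and shown rounded to 5 d.p.)
v1: (-4.5,1) → rotate → (4.60969,-0.02792) → ×s → (2.40961,-0.01459) → (2.41,-0.01)
v2: (3.5,-4) → rotate → (-4.26525,3.17138) → ×s → (-2.22956,1.65777) → (-2.23,1.66)
v3: (3,4.5) → rotate → (-1.98288,-5.03172) → ×s → (-1.03651,-2.63022) → (-1.04,-2.63)

Cross-section at z=7: (2.41,-0.01) (-2.23,1.66) (-1.04,-2.63)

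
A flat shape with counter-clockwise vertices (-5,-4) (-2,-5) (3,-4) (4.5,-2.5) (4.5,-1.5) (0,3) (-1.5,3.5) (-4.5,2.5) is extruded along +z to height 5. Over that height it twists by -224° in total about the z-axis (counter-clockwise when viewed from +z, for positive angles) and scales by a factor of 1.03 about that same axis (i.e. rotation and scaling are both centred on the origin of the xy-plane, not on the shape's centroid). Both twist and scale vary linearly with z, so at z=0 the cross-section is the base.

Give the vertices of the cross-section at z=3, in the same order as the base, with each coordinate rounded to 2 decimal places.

Cross-section at z=3: (0.65,6.49) (-2.21,5.02) (-5.05,0.67) (-5.02,-1.49) (-4.30,-2.20) (2.18,-2.14) (3.61,-1.40) (5.02,1.49)

t = z/height = 3/5 = 0.6
s = 1 + (scale-1)·z/height = 1 + (1.03-1)·3/5 = 1.018000
θ = twist·z/height = -224°·3/5 = -134.4000° = -2.345723 rad
cos θ = -0.699663, sin θ = -0.714473 (intermediates below are computed at full precision and shown rounded to 5 d.p.)
v1: (-5,-4) → rotate → (0.64043,6.37102) → ×s → (0.65195,6.48570) → (0.65,6.49)
v2: (-2,-5) → rotate → (-2.17304,4.92726) → ×s → (-2.21215,5.01595) → (-2.21,5.02)
v3: (3,-4) → rotate → (-4.95688,0.65524) → ×s → (-5.04610,0.66703) → (-5.05,0.67)
v4: (4.5,-2.5) → rotate → (-4.93467,-1.46597) → ×s → (-5.02349,-1.49236) → (-5.02,-1.49)
v5: (4.5,-1.5) → rotate → (-4.22019,-2.16563) → ×s → (-4.29616,-2.20461) → (-4.30,-2.20)
v6: (0,3) → rotate → (2.14342,-2.09899) → ×s → (2.18200,-2.13677) → (2.18,-2.14)
v7: (-1.5,3.5) → rotate → (3.55015,-1.37711) → ×s → (3.61405,-1.40190) → (3.61,-1.40)
v8: (-4.5,2.5) → rotate → (4.93467,1.46597) → ×s → (5.02349,1.49236) → (5.02,1.49)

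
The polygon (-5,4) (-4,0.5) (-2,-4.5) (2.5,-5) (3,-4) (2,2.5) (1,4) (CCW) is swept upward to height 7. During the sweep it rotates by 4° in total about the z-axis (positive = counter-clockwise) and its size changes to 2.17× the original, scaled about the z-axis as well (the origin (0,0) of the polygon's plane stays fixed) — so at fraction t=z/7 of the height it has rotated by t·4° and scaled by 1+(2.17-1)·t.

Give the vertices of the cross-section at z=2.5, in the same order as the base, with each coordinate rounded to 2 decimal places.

t = z/height = 2.5/7 = 0.357143
s = 1 + (scale-1)·z/height = 1 + (2.17-1)·2.5/7 = 1.417857
θ = twist·z/height = 4°·2.5/7 = 1.4286° = 0.024933 rad
cos θ = 0.999689, sin θ = 0.024931 (intermediates below are computed at full precision and shown rounded to 5 d.p.)
v1: (-5,4) → rotate → (-5.09817,3.87410) → ×s → (-7.22847,5.49292) → (-7.23,5.49)
v2: (-4,0.5) → rotate → (-4.01122,0.40012) → ×s → (-5.68734,0.56732) → (-5.69,0.57)
v3: (-2,-4.5) → rotate → (-1.88719,-4.54846) → ×s → (-2.67577,-6.44907) → (-2.68,-6.45)
v4: (2.5,-5) → rotate → (2.62388,-4.93612) → ×s → (3.72028,-6.99871) → (3.72,-7.00)
v5: (3,-4) → rotate → (3.09879,-3.92396) → ×s → (4.39364,-5.56362) → (4.39,-5.56)
v6: (2,2.5) → rotate → (1.93705,2.54908) → ×s → (2.74646,3.61424) → (2.75,3.61)
v7: (1,4) → rotate → (0.89997,4.02369) → ×s → (1.27602,5.70501) → (1.28,5.71)

Cross-section at z=2.5: (-7.23,5.49) (-5.69,0.57) (-2.68,-6.45) (3.72,-7.00) (4.39,-5.56) (2.75,3.61) (1.28,5.71)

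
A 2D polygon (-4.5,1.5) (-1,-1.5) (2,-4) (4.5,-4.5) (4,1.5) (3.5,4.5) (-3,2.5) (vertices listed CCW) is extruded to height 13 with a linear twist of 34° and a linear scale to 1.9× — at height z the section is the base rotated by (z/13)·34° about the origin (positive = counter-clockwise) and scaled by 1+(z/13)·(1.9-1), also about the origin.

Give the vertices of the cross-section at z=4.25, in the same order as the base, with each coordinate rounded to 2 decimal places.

Cross-section at z=4.25: (-6.09,0.78) (-0.90,-2.15) (3.54,-4.58) (6.84,-4.59) (4.71,2.90) (3.32,6.59) (-4.43,2.43)

t = z/height = 4.25/13 = 0.326923
s = 1 + (scale-1)·z/height = 1 + (1.9-1)·4.25/13 = 1.294231
θ = twist·z/height = 34°·4.25/13 = 11.1154° = 0.194000 rad
cos θ = 0.981241, sin θ = 0.192785 (intermediates below are computed at full precision and shown rounded to 5 d.p.)
v1: (-4.5,1.5) → rotate → (-4.70476,0.60433) → ×s → (-6.08905,0.78214) → (-6.09,0.78)
v2: (-1,-1.5) → rotate → (-0.69206,-1.66465) → ×s → (-0.89569,-2.15444) → (-0.90,-2.15)
v3: (2,-4) → rotate → (2.73362,-3.53939) → ×s → (3.53794,-4.58079) → (3.54,-4.58)
v4: (4.5,-4.5) → rotate → (5.28312,-3.54805) → ×s → (6.83757,-4.59200) → (6.84,-4.59)
v5: (4,1.5) → rotate → (3.63579,2.24300) → ×s → (4.70555,2.90296) → (4.71,2.90)
v6: (3.5,4.5) → rotate → (2.56681,5.09033) → ×s → (3.32204,6.58807) → (3.32,6.59)
v7: (-3,2.5) → rotate → (-3.42569,1.87475) → ×s → (-4.43363,2.42635) → (-4.43,2.43)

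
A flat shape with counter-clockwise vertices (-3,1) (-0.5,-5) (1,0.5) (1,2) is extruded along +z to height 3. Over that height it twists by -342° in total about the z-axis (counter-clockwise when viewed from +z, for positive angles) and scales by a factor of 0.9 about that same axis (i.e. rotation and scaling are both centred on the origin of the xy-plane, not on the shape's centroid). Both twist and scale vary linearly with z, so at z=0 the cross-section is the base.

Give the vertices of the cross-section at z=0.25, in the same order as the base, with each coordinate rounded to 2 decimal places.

Cross-section at z=0.25: (-2.14,2.29) (-2.80,-4.12) (1.11,-0.04) (1.82,1.27)

t = z/height = 0.25/3 = 0.0833333
s = 1 + (scale-1)·z/height = 1 + (0.9-1)·0.25/3 = 0.991667
θ = twist·z/height = -342°·0.25/3 = -28.5000° = -0.497419 rad
cos θ = 0.878817, sin θ = -0.477159 (intermediates below are computed at full precision and shown rounded to 5 d.p.)
v1: (-3,1) → rotate → (-2.15929,2.31029) → ×s → (-2.14130,2.29104) → (-2.14,2.29)
v2: (-0.5,-5) → rotate → (-2.82520,-4.15551) → ×s → (-2.80166,-4.12088) → (-2.80,-4.12)
v3: (1,0.5) → rotate → (1.11740,-0.03775) → ×s → (1.10808,-0.03744) → (1.11,-0.04)
v4: (1,2) → rotate → (1.83313,1.28048) → ×s → (1.81786,1.26980) → (1.82,1.27)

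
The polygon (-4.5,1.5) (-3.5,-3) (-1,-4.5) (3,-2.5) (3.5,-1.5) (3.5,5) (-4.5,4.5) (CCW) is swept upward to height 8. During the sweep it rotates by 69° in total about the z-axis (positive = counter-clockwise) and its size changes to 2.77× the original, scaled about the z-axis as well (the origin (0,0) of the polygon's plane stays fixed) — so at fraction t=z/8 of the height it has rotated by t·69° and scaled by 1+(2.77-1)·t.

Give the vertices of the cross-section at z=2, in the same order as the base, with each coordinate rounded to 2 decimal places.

t = z/height = 2/8 = 0.25
s = 1 + (scale-1)·z/height = 1 + (2.77-1)·2/8 = 1.442500
θ = twist·z/height = 69°·2/8 = 17.2500° = 0.301069 rad
cos θ = 0.955020, sin θ = 0.296542 (intermediates below are computed at full precision and shown rounded to 5 d.p.)
v1: (-4.5,1.5) → rotate → (-4.74240,0.09809) → ×s → (-6.84092,0.14150) → (-6.84,0.14)
v2: (-3.5,-3) → rotate → (-2.45295,-3.90296) → ×s → (-3.53837,-5.63001) → (-3.54,-5.63)
v3: (-1,-4.5) → rotate → (0.37942,-4.59413) → ×s → (0.54731,-6.62703) → (0.55,-6.63)
v4: (3,-2.5) → rotate → (3.60641,-1.49793) → ×s → (5.20225,-2.16076) → (5.20,-2.16)
v5: (3.5,-1.5) → rotate → (3.78738,-0.39463) → ×s → (5.46330,-0.56926) → (5.46,-0.57)
v6: (3.5,5) → rotate → (1.85986,5.81300) → ×s → (2.68285,8.38525) → (2.68,8.39)
v7: (-4.5,4.5) → rotate → (-5.63203,2.96315) → ×s → (-8.12420,4.27435) → (-8.12,4.27)

Cross-section at z=2: (-6.84,0.14) (-3.54,-5.63) (0.55,-6.63) (5.20,-2.16) (5.46,-0.57) (2.68,8.39) (-8.12,4.27)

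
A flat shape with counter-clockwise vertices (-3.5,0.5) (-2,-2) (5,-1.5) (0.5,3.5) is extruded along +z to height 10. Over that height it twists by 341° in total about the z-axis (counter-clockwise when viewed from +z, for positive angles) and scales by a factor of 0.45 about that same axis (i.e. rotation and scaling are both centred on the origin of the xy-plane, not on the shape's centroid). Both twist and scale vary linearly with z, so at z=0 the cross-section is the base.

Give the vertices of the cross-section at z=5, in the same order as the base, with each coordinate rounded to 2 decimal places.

t = z/height = 5/10 = 0.5
s = 1 + (scale-1)·z/height = 1 + (0.45-1)·5/10 = 0.725000
θ = twist·z/height = 341°·5/10 = 170.5000° = 2.975786 rad
cos θ = -0.986286, sin θ = 0.165048 (intermediates below are computed at full precision and shown rounded to 5 d.p.)
v1: (-3.5,0.5) → rotate → (3.36948,-1.07081) → ×s → (2.44287,-0.77634) → (2.44,-0.78)
v2: (-2,-2) → rotate → (2.30267,1.64248) → ×s → (1.66943,1.19080) → (1.67,1.19)
v3: (5,-1.5) → rotate → (-4.68386,2.30467) → ×s → (-3.39580,1.67088) → (-3.40,1.67)
v4: (0.5,3.5) → rotate → (-1.07081,-3.36948) → ×s → (-0.77634,-2.44287) → (-0.78,-2.44)

Cross-section at z=5: (2.44,-0.78) (1.67,1.19) (-3.40,1.67) (-0.78,-2.44)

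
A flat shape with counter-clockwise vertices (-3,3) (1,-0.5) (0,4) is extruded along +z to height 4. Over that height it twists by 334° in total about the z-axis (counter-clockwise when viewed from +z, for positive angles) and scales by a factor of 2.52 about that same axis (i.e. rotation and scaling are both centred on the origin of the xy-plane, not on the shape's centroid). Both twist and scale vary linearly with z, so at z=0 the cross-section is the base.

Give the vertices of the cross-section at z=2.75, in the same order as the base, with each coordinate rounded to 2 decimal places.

Cross-section at z=2.75: (8.65,0.70) (-2.10,-0.90) (6.23,-5.30)

t = z/height = 2.75/4 = 0.6875
s = 1 + (scale-1)·z/height = 1 + (2.52-1)·2.75/4 = 2.045000
θ = twist·z/height = 334°·2.75/4 = 229.6250° = 4.007712 rad
cos θ = -0.647788, sin θ = -0.761821 (intermediates below are computed at full precision and shown rounded to 5 d.p.)
v1: (-3,3) → rotate → (4.22883,0.34210) → ×s → (8.64795,0.69960) → (8.65,0.70)
v2: (1,-0.5) → rotate → (-1.02870,-0.43793) → ×s → (-2.10369,-0.89556) → (-2.10,-0.90)
v3: (0,4) → rotate → (3.04728,-2.59115) → ×s → (6.23170,-5.29890) → (6.23,-5.30)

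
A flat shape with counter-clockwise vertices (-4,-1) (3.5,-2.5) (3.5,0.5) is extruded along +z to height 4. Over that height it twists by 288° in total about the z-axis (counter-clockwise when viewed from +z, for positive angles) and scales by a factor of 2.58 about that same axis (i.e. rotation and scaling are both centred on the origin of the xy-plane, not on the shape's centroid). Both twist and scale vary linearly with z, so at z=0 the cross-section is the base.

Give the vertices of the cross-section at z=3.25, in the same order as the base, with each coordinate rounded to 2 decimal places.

Cross-section at z=3.25: (3.52,8.73) (-9.32,-3.11) (-3.77,-7.14)

t = z/height = 3.25/4 = 0.8125
s = 1 + (scale-1)·z/height = 1 + (2.58-1)·3.25/4 = 2.283750
θ = twist·z/height = 288°·3.25/4 = 234.0000° = 4.084070 rad
cos θ = -0.587785, sin θ = -0.809017 (intermediates below are computed at full precision and shown rounded to 5 d.p.)
v1: (-4,-1) → rotate → (1.54212,3.82385) → ×s → (3.52183,8.73272) → (3.52,8.73)
v2: (3.5,-2.5) → rotate → (-4.07979,-1.36210) → ×s → (-9.31722,-3.11069) → (-9.32,-3.11)
v3: (3.5,0.5) → rotate → (-1.65274,-3.12545) → ×s → (-3.77444,-7.13775) → (-3.77,-7.14)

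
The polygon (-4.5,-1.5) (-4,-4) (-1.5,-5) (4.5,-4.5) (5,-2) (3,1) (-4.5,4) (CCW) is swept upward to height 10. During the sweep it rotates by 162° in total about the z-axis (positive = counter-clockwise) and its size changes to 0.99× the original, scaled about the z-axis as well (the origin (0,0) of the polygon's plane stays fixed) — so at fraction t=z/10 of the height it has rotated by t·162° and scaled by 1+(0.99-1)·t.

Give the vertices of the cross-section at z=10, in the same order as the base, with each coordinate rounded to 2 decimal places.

Cross-section at z=10: (4.70,0.04) (4.99,2.54) (2.94,4.25) (-2.86,5.61) (-4.10,3.41) (-3.13,-0.02) (3.01,-5.14)

t = z/height = 10/10 = 1
s = 1 + (scale-1)·z/height = 1 + (0.99-1)·10/10 = 0.990000
θ = twist·z/height = 162°·10/10 = 162.0000° = 2.827433 rad
cos θ = -0.951057, sin θ = 0.309017 (intermediates below are computed at full precision and shown rounded to 5 d.p.)
v1: (-4.5,-1.5) → rotate → (4.74328,0.03601) → ×s → (4.69585,0.03565) → (4.70,0.04)
v2: (-4,-4) → rotate → (5.04029,2.56816) → ×s → (4.98989,2.54248) → (4.99,2.54)
v3: (-1.5,-5) → rotate → (2.97167,4.29176) → ×s → (2.94195,4.24884) → (2.94,4.25)
v4: (4.5,-4.5) → rotate → (-2.88918,5.67033) → ×s → (-2.86029,5.61363) → (-2.86,5.61)
v5: (5,-2) → rotate → (-4.13725,3.44720) → ×s → (-4.09588,3.41273) → (-4.10,3.41)
v6: (3,1) → rotate → (-3.16219,-0.02401) → ×s → (-3.13056,-0.02377) → (-3.13,-0.02)
v7: (-4.5,4) → rotate → (3.04369,-5.19480) → ×s → (3.01325,-5.14285) → (3.01,-5.14)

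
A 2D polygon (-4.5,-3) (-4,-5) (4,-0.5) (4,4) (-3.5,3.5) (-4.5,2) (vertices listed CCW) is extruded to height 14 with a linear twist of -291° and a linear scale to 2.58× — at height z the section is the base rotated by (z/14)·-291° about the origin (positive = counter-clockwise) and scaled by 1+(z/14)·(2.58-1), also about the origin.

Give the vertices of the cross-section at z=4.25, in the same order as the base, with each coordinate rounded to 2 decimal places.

Cross-section at z=4.25: (-4.63,6.53) (-7.57,5.70) (-0.57,-5.94) (6.09,-5.74) (5.03,5.33) (2.77,6.74)

t = z/height = 4.25/14 = 0.303571
s = 1 + (scale-1)·z/height = 1 + (2.58-1)·4.25/14 = 1.479643
θ = twist·z/height = -291°·4.25/14 = -88.3393° = -1.541811 rad
cos θ = 0.028981, sin θ = -0.999580 (intermediates below are computed at full precision and shown rounded to 5 d.p.)
v1: (-4.5,-3) → rotate → (-3.12915,4.41117) → ×s → (-4.63003,6.52695) → (-4.63,6.53)
v2: (-4,-5) → rotate → (-5.11382,3.85342) → ×s → (-7.56663,5.70168) → (-7.57,5.70)
v3: (4,-0.5) → rotate → (-0.38387,-4.01281) → ×s → (-0.56799,-5.93753) → (-0.57,-5.94)
v4: (4,4) → rotate → (4.11424,-3.88240) → ×s → (6.08761,-5.74456) → (6.09,-5.74)
v5: (-3.5,3.5) → rotate → (3.39710,3.59996) → ×s → (5.02649,5.32666) → (5.03,5.33)
v6: (-4.5,2) → rotate → (1.86875,4.55607) → ×s → (2.76508,6.74136) → (2.77,6.74)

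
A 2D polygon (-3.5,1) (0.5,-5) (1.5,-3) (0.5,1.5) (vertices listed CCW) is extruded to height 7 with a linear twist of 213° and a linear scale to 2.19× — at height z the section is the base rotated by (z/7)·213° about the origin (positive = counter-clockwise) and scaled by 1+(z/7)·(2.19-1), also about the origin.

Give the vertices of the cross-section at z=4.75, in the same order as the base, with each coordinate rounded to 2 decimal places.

t = z/height = 4.75/7 = 0.678571
s = 1 + (scale-1)·z/height = 1 + (2.19-1)·4.75/7 = 1.807500
θ = twist·z/height = 213°·4.75/7 = 144.5357° = 2.522624 rad
cos θ = -0.814477, sin θ = 0.580195 (intermediates below are computed at full precision and shown rounded to 5 d.p.)
v1: (-3.5,1) → rotate → (2.27048,-2.84516) → ×s → (4.10388,-5.14263) → (4.10,-5.14)
v2: (0.5,-5) → rotate → (2.49374,4.36248) → ×s → (4.50743,7.88519) → (4.51,7.89)
v3: (1.5,-3) → rotate → (0.51887,3.31373) → ×s → (0.93786,5.98956) → (0.94,5.99)
v4: (0.5,1.5) → rotate → (-1.27753,-0.93162) → ×s → (-2.30914,-1.68390) → (-2.31,-1.68)

Cross-section at z=4.75: (4.10,-5.14) (4.51,7.89) (0.94,5.99) (-2.31,-1.68)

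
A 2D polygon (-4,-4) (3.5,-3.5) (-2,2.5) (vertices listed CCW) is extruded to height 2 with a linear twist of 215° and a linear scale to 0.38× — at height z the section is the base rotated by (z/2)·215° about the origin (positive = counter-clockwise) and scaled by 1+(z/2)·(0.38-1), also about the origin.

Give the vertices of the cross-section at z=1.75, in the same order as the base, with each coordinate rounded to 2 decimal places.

t = z/height = 1.75/2 = 0.875
s = 1 + (scale-1)·z/height = 1 + (0.38-1)·1.75/2 = 0.457500
θ = twist·z/height = 215°·1.75/2 = 188.1250° = 3.283401 rad
cos θ = -0.989962, sin θ = -0.141333 (intermediates below are computed at full precision and shown rounded to 5 d.p.)
v1: (-4,-4) → rotate → (3.39452,4.52518) → ×s → (1.55299,2.07027) → (1.55,2.07)
v2: (3.5,-3.5) → rotate → (-3.95953,2.97020) → ×s → (-1.81149,1.35887) → (-1.81,1.36)
v3: (-2,2.5) → rotate → (2.33326,-2.19224) → ×s → (1.06747,-1.00295) → (1.07,-1.00)

Cross-section at z=1.75: (1.55,2.07) (-1.81,1.36) (1.07,-1.00)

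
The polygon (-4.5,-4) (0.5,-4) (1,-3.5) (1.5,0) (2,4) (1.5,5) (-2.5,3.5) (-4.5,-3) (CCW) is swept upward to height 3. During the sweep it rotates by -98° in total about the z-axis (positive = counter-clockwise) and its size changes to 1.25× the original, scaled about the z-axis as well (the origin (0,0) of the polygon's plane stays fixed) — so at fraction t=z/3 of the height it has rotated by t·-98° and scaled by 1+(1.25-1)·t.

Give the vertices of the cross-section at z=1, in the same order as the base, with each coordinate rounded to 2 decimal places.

Cross-section at z=1: (-6.44,-1.02) (-1.88,-3.94) (-1.13,-3.78) (1.37,-0.88) (4.16,2.48) (4.29,3.68) (-0.23,4.65) (-5.86,-0.10)

t = z/height = 1/3 = 0.333333
s = 1 + (scale-1)·z/height = 1 + (1.25-1)·1/3 = 1.083333
θ = twist·z/height = -98°·1/3 = -32.6667° = -0.570141 rad
cos θ = 0.841825, sin θ = -0.539751 (intermediates below are computed at full precision and shown rounded to 5 d.p.)
v1: (-4.5,-4) → rotate → (-5.94721,-0.93842) → ×s → (-6.44282,-1.01662) → (-6.44,-1.02)
v2: (0.5,-4) → rotate → (-1.73809,-3.63718) → ×s → (-1.88293,-3.94027) → (-1.88,-3.94)
v3: (1,-3.5) → rotate → (-1.04730,-3.48614) → ×s → (-1.13458,-3.77665) → (-1.13,-3.78)
v4: (1.5,0) → rotate → (1.26274,-0.80963) → ×s → (1.36797,-0.87709) → (1.37,-0.88)
v5: (2,4) → rotate → (3.84265,2.28780) → ×s → (4.16287,2.47845) → (4.16,2.48)
v6: (1.5,5) → rotate → (3.96149,3.39950) → ×s → (4.29161,3.68279) → (4.29,3.68)
v7: (-2.5,3.5) → rotate → (-0.21544,4.29576) → ×s → (-0.23339,4.65374) → (-0.23,4.65)
v8: (-4.5,-3) → rotate → (-5.40746,-0.09660) → ×s → (-5.85809,-0.10465) → (-5.86,-0.10)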